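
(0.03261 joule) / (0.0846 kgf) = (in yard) 0.04299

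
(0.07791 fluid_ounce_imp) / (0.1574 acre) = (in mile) 2.159e-12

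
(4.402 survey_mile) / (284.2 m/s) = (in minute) 0.4155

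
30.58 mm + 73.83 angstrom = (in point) 86.68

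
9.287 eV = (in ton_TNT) 3.556e-28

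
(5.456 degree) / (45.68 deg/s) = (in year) 3.787e-09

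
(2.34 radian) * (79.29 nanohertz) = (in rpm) 1.772e-06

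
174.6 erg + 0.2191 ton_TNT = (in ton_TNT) 0.2191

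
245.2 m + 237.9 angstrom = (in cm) 2.452e+04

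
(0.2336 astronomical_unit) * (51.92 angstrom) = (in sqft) 1953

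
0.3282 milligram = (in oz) 1.158e-05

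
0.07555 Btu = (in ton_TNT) 1.905e-08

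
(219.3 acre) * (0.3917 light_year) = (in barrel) 2.069e+22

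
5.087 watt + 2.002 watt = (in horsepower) 0.009507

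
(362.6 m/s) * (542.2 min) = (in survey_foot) 3.87e+07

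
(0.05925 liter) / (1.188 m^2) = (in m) 4.987e-05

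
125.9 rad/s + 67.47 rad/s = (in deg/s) 1.108e+04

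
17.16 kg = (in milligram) 1.716e+07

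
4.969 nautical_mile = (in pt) 2.609e+07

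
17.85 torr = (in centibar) 2.38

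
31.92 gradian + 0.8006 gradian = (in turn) 0.0818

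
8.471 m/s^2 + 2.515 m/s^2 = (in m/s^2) 10.99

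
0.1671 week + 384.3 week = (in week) 384.5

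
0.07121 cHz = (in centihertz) 0.07121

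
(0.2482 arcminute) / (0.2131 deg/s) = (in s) 0.01941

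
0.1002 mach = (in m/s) 34.12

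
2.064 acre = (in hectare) 0.8353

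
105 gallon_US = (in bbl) 2.5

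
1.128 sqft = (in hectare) 1.048e-05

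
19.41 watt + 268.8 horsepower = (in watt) 2.005e+05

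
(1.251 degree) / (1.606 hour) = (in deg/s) 0.0002164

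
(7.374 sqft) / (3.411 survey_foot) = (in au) 4.405e-12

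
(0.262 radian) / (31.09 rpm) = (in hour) 2.235e-05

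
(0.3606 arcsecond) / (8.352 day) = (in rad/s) 2.423e-12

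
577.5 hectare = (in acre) 1427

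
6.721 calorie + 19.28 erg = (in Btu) 0.02665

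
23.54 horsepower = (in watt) 1.755e+04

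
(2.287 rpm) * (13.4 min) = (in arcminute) 6.619e+05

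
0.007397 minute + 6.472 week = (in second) 3.914e+06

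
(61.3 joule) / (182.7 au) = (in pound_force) 5.042e-13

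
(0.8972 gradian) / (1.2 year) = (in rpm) 3.556e-09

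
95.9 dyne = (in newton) 0.000959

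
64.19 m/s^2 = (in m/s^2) 64.19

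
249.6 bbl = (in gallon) 1.048e+04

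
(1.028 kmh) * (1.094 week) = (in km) 188.9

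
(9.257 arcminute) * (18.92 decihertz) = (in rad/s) 0.005095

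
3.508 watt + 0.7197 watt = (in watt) 4.228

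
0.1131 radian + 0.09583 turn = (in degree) 40.98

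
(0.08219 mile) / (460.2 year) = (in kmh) 3.281e-08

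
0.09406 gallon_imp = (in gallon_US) 0.113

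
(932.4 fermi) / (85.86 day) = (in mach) 3.691e-22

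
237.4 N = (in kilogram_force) 24.21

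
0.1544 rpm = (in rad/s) 0.01617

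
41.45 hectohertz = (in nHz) 4.145e+12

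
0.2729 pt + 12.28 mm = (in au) 8.273e-14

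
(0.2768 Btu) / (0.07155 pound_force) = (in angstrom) 9.176e+12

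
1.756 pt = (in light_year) 6.548e-20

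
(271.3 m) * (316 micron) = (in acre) 2.118e-05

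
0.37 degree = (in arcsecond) 1332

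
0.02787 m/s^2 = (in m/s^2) 0.02787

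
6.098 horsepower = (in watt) 4547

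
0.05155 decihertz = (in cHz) 0.5155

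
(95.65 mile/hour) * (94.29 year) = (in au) 0.8499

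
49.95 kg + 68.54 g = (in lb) 110.3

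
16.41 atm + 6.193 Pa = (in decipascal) 1.663e+07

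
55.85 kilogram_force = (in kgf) 55.85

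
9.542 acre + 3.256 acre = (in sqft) 5.575e+05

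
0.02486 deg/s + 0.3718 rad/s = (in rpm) 3.555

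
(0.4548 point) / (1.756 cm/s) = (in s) 0.009137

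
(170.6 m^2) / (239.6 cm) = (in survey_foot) 233.6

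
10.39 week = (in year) 0.1993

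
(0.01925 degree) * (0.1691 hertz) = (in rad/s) 5.681e-05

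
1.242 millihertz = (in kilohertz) 1.242e-06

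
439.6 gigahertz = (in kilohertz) 4.396e+08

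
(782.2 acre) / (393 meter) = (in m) 8055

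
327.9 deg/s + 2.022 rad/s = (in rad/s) 7.745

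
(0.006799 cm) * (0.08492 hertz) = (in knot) 1.122e-05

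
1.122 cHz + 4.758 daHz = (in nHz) 4.759e+10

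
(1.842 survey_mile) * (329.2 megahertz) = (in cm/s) 9.759e+13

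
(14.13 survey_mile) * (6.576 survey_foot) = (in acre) 11.26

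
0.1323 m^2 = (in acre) 3.269e-05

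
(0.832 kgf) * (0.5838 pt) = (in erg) 1.68e+04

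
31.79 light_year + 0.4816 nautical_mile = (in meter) 3.008e+17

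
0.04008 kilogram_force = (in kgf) 0.04008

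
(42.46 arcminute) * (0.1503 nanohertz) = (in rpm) 1.773e-11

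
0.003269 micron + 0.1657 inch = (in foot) 0.01381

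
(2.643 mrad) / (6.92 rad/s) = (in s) 0.0003819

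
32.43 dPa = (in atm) 3.201e-05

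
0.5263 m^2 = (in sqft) 5.665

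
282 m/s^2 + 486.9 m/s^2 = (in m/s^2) 768.9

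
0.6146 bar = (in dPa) 6.146e+05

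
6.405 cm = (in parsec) 2.076e-18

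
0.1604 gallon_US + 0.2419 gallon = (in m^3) 0.001523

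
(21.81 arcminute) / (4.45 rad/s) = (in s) 0.001426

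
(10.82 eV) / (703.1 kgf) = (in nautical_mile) 1.358e-25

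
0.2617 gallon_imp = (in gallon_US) 0.3143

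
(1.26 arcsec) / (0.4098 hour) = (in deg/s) 2.372e-07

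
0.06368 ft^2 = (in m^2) 0.005916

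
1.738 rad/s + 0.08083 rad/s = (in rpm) 17.37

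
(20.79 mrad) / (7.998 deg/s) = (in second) 0.1489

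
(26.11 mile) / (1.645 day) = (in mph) 0.6613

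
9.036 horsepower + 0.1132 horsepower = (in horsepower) 9.149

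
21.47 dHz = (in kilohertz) 0.002147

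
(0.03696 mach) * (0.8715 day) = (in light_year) 1.002e-10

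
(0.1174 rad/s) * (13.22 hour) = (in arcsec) 1.152e+09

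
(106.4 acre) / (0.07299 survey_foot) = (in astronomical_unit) 0.0001294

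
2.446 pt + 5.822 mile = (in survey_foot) 3.074e+04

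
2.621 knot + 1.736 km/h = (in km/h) 6.59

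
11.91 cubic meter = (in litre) 1.191e+04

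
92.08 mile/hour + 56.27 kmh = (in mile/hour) 127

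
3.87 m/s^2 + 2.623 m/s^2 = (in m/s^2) 6.493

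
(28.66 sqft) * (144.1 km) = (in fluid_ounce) 1.297e+10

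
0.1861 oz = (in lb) 0.01163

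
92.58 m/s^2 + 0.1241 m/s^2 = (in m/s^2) 92.7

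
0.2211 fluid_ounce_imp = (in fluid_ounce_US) 0.2124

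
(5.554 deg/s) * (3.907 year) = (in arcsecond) 2.464e+12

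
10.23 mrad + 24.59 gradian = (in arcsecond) 8.178e+04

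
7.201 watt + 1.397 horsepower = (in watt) 1049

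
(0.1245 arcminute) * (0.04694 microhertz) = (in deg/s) 9.74e-11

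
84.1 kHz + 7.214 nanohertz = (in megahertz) 0.0841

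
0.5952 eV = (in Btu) 9.039e-23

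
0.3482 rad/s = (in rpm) 3.325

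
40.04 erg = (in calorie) 9.57e-07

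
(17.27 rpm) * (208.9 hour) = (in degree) 7.793e+07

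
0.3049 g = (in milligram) 304.9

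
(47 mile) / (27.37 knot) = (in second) 5372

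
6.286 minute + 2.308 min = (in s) 515.6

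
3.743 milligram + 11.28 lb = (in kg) 5.117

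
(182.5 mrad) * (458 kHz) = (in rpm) 7.982e+05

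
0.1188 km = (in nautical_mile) 0.06415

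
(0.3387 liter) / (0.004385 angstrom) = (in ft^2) 8.314e+09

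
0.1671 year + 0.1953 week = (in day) 62.36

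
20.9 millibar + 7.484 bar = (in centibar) 750.5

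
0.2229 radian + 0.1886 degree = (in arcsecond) 4.666e+04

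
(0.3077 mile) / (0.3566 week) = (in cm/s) 0.2296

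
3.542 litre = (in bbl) 0.02228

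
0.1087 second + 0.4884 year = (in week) 25.47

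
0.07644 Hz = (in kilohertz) 7.644e-05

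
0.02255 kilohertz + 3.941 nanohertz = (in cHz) 2255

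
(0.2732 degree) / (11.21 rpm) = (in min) 6.77e-05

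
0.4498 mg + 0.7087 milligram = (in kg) 1.159e-06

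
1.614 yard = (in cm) 147.6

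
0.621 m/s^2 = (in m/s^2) 0.621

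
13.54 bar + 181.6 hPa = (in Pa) 1.372e+06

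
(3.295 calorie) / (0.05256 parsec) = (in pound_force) 1.911e-15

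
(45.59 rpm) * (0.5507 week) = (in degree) 9.111e+07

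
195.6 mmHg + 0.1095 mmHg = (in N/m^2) 2.609e+04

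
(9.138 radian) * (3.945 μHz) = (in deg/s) 0.002065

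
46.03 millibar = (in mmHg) 34.53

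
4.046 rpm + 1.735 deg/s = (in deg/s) 26.01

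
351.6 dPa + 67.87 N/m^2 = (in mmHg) 0.7728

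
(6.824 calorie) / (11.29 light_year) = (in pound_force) 6.009e-17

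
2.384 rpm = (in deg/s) 14.3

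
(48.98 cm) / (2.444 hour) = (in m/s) 5.567e-05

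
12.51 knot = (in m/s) 6.436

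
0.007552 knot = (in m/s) 0.003885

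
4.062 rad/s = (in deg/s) 232.7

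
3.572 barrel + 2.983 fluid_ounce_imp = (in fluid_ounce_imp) 1.999e+04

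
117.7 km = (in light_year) 1.244e-11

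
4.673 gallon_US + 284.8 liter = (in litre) 302.5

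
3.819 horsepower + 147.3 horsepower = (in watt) 1.127e+05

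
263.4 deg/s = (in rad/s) 4.597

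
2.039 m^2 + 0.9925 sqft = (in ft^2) 22.94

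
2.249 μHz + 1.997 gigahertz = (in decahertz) 1.997e+08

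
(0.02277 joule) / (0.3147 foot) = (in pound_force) 0.05337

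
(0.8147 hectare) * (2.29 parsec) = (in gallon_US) 1.521e+23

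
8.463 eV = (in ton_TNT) 3.241e-28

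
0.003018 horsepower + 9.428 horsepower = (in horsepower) 9.431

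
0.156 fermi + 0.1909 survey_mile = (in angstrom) 3.072e+12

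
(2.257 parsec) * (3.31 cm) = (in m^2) 2.305e+15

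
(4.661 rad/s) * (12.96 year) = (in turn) 3.032e+08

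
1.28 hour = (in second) 4608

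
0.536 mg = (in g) 0.000536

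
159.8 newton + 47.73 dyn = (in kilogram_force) 16.3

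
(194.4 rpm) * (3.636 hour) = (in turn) 4.241e+04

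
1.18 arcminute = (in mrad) 0.3432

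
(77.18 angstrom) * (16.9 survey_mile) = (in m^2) 0.0002099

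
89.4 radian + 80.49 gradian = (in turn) 14.43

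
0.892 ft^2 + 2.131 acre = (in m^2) 8624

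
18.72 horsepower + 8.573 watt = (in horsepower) 18.73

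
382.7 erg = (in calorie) 9.147e-06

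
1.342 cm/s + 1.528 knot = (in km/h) 2.878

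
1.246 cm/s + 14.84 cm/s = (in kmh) 0.5791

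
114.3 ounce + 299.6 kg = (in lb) 667.6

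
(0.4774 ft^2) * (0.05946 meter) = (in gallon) 0.6967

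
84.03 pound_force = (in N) 373.8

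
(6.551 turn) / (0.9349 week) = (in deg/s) 0.004171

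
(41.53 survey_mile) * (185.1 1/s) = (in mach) 3.633e+04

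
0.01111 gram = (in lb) 2.449e-05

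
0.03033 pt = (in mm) 0.0107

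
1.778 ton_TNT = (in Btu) 7.051e+06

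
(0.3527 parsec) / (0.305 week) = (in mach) 1.733e+08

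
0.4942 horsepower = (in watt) 368.5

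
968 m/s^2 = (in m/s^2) 968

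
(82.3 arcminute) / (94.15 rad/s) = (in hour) 7.063e-08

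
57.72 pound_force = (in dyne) 2.568e+07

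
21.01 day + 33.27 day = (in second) 4.69e+06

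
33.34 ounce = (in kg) 0.9452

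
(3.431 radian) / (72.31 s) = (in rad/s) 0.04745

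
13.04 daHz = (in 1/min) 7824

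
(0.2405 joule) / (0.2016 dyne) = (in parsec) 3.866e-12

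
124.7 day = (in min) 1.796e+05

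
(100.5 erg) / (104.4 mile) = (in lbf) 1.345e-11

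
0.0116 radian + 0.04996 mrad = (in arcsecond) 2403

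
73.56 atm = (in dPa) 7.453e+07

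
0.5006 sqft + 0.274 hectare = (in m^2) 2740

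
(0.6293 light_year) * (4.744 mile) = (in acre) 1.123e+16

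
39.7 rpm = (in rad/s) 4.157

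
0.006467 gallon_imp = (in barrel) 0.0001849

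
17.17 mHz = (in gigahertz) 1.717e-11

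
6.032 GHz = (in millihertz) 6.032e+12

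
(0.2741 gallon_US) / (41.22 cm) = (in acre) 6.22e-07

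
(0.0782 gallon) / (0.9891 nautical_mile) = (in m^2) 1.616e-07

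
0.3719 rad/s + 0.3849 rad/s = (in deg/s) 43.36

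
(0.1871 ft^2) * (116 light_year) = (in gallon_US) 5.039e+18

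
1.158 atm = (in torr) 880.1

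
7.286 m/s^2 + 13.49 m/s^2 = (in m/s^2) 20.78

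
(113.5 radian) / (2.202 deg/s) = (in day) 0.03418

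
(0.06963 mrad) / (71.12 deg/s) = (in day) 6.493e-10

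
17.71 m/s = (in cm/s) 1771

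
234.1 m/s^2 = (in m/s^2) 234.1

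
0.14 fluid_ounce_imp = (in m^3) 3.978e-06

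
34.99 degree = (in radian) 0.6107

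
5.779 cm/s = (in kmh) 0.208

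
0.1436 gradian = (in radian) 0.002256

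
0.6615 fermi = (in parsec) 2.144e-32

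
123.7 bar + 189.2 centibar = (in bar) 125.6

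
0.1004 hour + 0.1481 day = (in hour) 3.655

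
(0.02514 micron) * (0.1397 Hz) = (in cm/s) 3.512e-07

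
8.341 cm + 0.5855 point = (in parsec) 2.71e-18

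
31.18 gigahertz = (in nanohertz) 3.118e+19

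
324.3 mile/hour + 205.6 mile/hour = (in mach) 0.6957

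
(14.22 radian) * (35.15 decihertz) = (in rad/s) 49.98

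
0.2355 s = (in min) 0.003925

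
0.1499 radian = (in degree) 8.589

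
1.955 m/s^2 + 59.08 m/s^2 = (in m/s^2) 61.03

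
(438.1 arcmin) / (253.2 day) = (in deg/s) 3.338e-07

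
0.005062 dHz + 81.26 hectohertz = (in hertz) 8126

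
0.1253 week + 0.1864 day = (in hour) 25.52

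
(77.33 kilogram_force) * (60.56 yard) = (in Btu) 39.8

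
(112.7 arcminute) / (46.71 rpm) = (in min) 0.0001117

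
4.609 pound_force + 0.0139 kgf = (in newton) 20.64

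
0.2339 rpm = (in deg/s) 1.403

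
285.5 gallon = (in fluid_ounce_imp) 3.804e+04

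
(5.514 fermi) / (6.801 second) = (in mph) 1.814e-15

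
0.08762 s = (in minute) 0.00146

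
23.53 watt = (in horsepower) 0.03155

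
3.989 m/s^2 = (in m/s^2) 3.989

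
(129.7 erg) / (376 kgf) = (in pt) 9.971e-06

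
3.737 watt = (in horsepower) 0.005011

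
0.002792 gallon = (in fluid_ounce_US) 0.3574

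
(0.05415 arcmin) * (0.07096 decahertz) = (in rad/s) 1.118e-05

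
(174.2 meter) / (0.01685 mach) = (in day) 0.0003514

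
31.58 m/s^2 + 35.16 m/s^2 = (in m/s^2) 66.74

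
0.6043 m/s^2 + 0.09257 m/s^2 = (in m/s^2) 0.6969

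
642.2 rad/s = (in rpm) 6133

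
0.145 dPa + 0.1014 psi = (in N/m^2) 699.1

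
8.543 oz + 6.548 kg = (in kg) 6.79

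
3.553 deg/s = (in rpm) 0.5922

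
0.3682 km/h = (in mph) 0.2288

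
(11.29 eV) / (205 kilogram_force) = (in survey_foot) 2.952e-21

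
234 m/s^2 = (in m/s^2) 234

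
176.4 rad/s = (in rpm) 1684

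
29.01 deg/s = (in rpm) 4.835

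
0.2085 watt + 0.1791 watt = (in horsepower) 0.0005198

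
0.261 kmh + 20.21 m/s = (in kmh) 73.02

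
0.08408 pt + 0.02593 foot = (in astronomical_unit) 5.303e-14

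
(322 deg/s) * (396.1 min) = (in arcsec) 2.755e+10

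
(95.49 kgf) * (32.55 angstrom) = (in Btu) 2.889e-09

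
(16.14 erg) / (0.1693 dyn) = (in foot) 3.128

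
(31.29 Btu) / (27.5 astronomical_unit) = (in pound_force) 1.804e-09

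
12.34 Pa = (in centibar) 0.01234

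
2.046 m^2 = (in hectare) 0.0002046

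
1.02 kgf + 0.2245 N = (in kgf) 1.043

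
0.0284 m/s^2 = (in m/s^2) 0.0284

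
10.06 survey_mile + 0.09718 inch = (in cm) 1.619e+06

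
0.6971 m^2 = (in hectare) 6.971e-05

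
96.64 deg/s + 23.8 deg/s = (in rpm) 20.07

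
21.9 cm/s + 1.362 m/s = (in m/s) 1.581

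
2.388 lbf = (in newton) 10.62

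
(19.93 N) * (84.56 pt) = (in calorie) 0.1421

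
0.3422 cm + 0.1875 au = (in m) 2.805e+10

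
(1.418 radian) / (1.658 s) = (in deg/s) 49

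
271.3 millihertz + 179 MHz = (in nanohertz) 1.79e+17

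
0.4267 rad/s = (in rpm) 4.075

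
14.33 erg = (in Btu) 1.358e-09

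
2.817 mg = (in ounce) 9.937e-05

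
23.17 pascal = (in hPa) 0.2317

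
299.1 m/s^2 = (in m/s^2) 299.1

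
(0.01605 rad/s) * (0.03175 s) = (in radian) 0.0005096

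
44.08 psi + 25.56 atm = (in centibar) 2894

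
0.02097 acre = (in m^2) 84.86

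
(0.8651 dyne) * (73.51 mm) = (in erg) 6.359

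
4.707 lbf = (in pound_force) 4.707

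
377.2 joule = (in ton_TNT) 9.015e-08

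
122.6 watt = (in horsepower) 0.1644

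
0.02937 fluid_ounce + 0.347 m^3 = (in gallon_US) 91.67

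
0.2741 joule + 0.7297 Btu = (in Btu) 0.73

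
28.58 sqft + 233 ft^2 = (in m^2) 24.3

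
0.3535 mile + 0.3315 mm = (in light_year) 6.013e-14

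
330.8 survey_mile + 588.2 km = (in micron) 1.121e+12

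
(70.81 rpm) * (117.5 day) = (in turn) 1.198e+07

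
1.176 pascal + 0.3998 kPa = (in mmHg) 3.008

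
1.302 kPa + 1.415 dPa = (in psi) 0.1889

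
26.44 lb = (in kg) 11.99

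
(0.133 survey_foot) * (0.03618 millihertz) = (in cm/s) 0.0001467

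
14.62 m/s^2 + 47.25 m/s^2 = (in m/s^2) 61.87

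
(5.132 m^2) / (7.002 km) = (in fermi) 7.329e+11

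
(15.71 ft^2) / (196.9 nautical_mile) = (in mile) 2.487e-09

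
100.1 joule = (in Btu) 0.09488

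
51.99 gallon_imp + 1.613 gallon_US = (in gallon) 64.05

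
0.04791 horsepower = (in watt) 35.73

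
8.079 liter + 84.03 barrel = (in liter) 1.337e+04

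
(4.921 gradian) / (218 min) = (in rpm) 5.643e-05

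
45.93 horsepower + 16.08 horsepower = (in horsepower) 62.01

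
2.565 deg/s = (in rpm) 0.4275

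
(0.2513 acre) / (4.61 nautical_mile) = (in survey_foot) 0.3908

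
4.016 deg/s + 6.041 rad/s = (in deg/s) 350.1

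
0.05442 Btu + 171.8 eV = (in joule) 57.42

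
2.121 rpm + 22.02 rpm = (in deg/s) 144.8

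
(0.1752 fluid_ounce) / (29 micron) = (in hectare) 1.787e-05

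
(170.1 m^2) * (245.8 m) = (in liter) 4.181e+07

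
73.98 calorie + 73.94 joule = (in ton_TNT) 9.165e-08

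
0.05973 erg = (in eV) 3.728e+10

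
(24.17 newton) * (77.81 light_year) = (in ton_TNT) 4.253e+09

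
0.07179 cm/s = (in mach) 2.108e-06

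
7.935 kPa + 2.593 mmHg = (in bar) 0.08281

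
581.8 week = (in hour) 9.774e+04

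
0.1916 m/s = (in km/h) 0.6898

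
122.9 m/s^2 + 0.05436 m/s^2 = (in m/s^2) 123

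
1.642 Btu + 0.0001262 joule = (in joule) 1732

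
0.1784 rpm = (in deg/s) 1.07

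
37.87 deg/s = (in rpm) 6.312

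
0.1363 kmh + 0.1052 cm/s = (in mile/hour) 0.08705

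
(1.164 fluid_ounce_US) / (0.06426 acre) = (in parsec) 4.29e-24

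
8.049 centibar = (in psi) 1.167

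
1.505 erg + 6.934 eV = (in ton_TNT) 3.597e-17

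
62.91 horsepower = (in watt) 4.691e+04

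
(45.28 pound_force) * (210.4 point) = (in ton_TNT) 3.573e-09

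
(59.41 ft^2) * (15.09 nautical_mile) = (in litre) 1.542e+08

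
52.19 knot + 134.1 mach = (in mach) 134.2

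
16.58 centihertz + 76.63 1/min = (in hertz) 1.443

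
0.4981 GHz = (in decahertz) 4.981e+07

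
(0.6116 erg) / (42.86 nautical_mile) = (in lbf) 1.732e-13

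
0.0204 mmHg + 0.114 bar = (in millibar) 114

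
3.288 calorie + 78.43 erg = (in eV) 8.586e+19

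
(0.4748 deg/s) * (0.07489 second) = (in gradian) 0.03951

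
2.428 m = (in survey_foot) 7.966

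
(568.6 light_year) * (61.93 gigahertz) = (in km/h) 1.199e+30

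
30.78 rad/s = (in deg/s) 1764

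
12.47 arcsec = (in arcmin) 0.2078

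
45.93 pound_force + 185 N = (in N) 389.3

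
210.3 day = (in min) 3.028e+05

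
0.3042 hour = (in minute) 18.25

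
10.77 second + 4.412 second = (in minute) 0.253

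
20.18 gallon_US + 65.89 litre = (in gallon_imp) 31.3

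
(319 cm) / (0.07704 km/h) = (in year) 4.727e-06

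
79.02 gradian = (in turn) 0.1976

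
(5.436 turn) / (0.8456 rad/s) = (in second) 40.39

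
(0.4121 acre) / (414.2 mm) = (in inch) 1.585e+05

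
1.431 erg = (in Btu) 1.356e-10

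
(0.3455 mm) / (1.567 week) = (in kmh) 1.312e-09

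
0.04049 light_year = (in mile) 2.38e+11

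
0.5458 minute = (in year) 1.038e-06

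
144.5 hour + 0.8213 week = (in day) 11.77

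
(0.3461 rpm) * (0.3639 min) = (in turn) 0.1259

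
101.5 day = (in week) 14.5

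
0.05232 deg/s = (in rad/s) 0.0009132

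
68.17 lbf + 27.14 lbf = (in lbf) 95.31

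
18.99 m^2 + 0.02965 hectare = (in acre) 0.07796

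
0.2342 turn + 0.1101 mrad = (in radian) 1.472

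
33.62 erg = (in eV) 2.098e+13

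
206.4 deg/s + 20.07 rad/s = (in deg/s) 1356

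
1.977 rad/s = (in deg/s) 113.3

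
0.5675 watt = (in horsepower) 0.000761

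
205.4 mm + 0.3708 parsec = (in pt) 3.243e+19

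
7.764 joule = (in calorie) 1.856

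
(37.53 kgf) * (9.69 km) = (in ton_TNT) 0.0008524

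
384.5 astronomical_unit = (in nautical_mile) 3.106e+10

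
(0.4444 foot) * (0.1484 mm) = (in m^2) 2.01e-05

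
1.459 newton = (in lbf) 0.328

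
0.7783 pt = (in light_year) 2.902e-20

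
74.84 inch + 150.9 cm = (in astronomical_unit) 2.279e-11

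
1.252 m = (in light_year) 1.323e-16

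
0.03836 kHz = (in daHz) 3.836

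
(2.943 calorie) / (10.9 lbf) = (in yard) 0.2777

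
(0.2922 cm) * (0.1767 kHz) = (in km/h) 1.859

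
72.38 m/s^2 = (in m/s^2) 72.38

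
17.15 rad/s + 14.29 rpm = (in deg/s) 1068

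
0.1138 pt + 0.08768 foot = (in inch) 1.054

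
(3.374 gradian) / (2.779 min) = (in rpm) 0.003035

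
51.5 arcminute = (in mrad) 14.98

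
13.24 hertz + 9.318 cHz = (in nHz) 1.333e+10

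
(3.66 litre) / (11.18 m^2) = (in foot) 0.001074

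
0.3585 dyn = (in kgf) 3.656e-07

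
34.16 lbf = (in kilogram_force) 15.49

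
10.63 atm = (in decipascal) 1.077e+07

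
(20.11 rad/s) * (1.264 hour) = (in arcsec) 1.887e+10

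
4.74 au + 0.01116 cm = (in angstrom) 7.091e+21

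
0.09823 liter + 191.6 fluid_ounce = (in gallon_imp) 1.268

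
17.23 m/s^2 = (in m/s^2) 17.23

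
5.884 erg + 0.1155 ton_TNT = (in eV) 3.016e+27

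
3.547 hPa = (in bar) 0.003547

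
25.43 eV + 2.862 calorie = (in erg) 1.197e+08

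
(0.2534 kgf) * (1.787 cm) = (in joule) 0.04441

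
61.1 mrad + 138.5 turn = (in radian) 870.3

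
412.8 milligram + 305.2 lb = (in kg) 138.4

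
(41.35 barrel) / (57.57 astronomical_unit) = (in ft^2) 8.216e-12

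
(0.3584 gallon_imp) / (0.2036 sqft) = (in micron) 8.614e+04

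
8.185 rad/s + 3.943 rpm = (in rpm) 82.1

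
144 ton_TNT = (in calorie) 1.44e+11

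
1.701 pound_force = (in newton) 7.566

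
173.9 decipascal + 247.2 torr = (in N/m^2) 3.297e+04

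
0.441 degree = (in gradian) 0.49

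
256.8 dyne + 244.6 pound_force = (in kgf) 110.9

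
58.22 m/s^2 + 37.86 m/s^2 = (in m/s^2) 96.08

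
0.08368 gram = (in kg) 8.368e-05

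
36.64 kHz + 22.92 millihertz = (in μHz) 3.664e+10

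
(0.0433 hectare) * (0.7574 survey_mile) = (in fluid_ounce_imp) 1.858e+10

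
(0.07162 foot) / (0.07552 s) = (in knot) 0.5619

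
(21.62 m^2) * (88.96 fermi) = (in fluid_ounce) 6.504e-08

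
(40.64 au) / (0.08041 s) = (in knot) 1.47e+14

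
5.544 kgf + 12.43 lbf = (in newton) 109.7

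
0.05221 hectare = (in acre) 0.129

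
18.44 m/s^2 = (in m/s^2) 18.44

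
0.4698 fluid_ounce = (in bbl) 8.739e-05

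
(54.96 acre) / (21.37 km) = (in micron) 1.041e+07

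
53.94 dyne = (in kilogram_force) 5.5e-05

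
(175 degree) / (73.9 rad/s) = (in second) 0.04133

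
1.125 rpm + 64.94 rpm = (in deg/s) 396.4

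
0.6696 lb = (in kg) 0.3037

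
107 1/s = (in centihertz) 1.07e+04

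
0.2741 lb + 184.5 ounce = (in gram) 5355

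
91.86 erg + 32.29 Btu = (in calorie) 8142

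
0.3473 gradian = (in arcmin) 18.75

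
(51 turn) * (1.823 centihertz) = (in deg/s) 334.7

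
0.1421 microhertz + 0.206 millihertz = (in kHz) 2.061e-07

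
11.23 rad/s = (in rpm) 107.2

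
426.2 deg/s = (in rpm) 71.03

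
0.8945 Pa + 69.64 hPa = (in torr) 52.24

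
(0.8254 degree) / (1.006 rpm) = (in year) 4.336e-09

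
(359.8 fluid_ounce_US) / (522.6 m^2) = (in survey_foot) 6.68e-05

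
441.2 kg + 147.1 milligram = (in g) 4.412e+05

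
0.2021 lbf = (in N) 0.899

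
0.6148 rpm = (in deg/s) 3.689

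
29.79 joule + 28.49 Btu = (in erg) 3.009e+11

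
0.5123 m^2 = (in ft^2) 5.514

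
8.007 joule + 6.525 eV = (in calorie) 1.914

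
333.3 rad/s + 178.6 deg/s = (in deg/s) 1.928e+04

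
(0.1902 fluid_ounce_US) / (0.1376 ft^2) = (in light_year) 4.651e-20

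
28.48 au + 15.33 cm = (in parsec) 0.0001381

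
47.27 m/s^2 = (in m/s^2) 47.27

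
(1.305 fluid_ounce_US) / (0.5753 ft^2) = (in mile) 4.487e-07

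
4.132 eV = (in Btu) 6.275e-22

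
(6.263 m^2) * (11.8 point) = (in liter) 26.07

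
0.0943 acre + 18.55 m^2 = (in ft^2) 4307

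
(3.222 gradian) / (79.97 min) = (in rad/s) 1.055e-05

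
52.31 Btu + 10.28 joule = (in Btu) 52.32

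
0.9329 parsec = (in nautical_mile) 1.554e+13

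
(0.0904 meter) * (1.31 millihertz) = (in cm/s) 0.01184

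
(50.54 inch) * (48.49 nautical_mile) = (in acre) 28.49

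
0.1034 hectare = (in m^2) 1034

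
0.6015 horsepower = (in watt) 448.5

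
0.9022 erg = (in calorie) 2.156e-08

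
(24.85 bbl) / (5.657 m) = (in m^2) 0.6984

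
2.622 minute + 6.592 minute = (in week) 0.0009141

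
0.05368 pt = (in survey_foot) 6.213e-05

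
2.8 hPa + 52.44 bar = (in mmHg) 3.934e+04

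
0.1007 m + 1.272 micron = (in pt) 285.5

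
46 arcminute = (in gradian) 0.8519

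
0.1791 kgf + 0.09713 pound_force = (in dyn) 2.188e+05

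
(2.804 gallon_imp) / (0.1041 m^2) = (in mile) 7.609e-05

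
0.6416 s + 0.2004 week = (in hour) 33.67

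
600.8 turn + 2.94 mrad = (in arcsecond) 7.786e+08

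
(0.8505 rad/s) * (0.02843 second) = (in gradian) 1.539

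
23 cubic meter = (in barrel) 144.7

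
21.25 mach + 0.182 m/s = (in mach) 21.25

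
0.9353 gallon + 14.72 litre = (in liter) 18.26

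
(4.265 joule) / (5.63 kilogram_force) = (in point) 219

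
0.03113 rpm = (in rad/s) 0.00326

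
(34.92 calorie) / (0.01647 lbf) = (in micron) 1.994e+09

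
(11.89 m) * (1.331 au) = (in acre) 5.85e+08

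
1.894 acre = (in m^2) 7665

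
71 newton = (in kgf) 7.24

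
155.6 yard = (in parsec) 4.611e-15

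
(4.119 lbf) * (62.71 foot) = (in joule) 350.2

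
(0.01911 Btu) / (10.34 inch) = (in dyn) 7.677e+06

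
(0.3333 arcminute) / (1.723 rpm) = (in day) 6.219e-09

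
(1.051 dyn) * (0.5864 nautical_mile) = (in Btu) 1.082e-05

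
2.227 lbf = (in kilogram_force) 1.01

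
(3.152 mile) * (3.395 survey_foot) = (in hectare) 0.5249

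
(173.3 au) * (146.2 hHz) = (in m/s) 3.79e+17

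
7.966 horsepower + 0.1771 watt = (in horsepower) 7.966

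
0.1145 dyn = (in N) 1.145e-06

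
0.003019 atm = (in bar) 0.003059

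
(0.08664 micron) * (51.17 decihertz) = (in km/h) 1.596e-06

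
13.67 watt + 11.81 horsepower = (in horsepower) 11.83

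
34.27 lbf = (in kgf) 15.54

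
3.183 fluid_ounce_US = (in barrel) 0.0005921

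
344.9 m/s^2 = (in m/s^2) 344.9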